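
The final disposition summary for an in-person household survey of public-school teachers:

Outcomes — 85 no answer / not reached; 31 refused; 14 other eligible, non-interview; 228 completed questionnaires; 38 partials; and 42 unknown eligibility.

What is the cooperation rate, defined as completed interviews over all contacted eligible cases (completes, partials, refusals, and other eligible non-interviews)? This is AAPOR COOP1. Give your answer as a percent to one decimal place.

73.3%

Numerator → 228
Base → 228 + 38 + 31 + 14 = 311
COOP1 = 228 / 311 = 0.7331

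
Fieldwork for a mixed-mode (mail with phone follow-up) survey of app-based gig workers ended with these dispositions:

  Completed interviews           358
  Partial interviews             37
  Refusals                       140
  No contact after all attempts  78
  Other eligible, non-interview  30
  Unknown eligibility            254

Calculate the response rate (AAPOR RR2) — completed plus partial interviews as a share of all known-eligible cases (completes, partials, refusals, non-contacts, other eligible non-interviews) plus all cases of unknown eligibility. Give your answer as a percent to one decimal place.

Top → 358 + 37 = 395
Denom → 358 + 37 + 140 + 78 + 30 + 254 = 897
RR2 = 395 / 897 = 0.4404

44.0%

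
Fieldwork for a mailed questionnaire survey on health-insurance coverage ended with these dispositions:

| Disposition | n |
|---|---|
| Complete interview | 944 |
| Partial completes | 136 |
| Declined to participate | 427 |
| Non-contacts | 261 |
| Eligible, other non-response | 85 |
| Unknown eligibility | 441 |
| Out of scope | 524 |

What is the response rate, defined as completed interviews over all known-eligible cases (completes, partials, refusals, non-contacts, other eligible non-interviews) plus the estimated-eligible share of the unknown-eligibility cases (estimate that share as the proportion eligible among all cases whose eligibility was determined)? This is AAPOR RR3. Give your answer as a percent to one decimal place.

Num: 944
Determined eligible: 944 + 136 + 427 + 261 + 85 = 1853
e = 1853 / (1853 + 524) = 1853 / 2377 = 0.7796
Eligible share of unknowns: 0.7796 × 441 = 343.80
Denom: 1853 + 343.80 = 2196.80
RR3 = 944 / 2196.80 = 0.4297

43.0%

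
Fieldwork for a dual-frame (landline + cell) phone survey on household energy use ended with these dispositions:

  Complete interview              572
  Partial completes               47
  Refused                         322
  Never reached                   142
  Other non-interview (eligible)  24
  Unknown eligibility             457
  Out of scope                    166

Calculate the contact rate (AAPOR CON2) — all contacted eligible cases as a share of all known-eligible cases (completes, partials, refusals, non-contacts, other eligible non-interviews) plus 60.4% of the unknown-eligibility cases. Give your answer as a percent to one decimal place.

69.8%

Numerator → 572 + 47 + 322 + 24 = 965
Determined eligible → 572 + 47 + 322 + 142 + 24 = 1107
Eligible share of unknowns → 0.6040 × 457 = 276.03
Denominator → 1107 + 276.03 = 1383.03
CON2 = 965 / 1383.03 = 0.6977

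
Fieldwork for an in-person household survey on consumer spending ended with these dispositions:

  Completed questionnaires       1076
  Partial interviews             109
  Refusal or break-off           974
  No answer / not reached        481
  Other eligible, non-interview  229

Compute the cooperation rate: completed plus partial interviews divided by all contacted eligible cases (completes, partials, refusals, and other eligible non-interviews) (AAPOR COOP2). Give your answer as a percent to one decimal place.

49.6%

Numerator: 1076 + 109 = 1185
Denom: 1076 + 109 + 974 + 229 = 2388
COOP2 = 1185 / 2388 = 0.4962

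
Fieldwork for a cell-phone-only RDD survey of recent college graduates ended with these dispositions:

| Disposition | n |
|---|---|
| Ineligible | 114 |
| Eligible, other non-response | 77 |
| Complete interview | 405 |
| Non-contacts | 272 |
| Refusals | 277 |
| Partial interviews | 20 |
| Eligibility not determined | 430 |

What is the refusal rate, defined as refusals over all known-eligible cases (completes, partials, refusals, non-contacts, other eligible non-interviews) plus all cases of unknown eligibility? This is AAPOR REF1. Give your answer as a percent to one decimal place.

Numerator = 277
Denom = 405 + 20 + 277 + 272 + 77 + 430 = 1481
REF1 = 277 / 1481 = 0.1870

18.7%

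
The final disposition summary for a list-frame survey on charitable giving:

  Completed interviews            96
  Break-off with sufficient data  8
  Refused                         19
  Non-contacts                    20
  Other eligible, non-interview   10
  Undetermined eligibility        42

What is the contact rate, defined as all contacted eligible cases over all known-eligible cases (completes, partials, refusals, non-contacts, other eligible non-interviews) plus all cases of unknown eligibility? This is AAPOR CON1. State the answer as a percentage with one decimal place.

Numerator: 96 + 8 + 19 + 10 = 133
Base: 96 + 8 + 19 + 20 + 10 + 42 = 195
CON1 = 133 / 195 = 0.6821

68.2%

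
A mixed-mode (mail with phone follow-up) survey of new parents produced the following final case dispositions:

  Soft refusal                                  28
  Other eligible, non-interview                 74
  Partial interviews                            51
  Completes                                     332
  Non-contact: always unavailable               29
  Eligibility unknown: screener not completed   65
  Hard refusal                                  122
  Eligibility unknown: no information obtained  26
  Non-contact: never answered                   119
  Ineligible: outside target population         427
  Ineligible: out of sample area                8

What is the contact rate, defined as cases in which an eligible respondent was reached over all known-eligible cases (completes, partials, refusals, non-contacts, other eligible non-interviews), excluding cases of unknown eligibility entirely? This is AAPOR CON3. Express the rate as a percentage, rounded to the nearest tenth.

80.4%

Refusals = 122 + 28 = 150
Non-contacts = 119 + 29 = 148
Undetermined eligibility = 65 + 26 = 91
Out of scope = 427 + 8 = 435
Numerator: 332 + 51 + 150 + 74 = 607
Base: 332 + 51 + 150 + 148 + 74 = 755
CON3 = 607 / 755 = 0.8040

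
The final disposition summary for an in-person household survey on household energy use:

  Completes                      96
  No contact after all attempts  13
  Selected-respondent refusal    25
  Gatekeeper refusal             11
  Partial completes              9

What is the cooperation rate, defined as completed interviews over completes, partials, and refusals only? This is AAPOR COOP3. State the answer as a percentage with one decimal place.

Refusals = 11 + 25 = 36
Num: 96
Denom: 96 + 9 + 36 = 141
COOP3 = 96 / 141 = 0.6809

68.1%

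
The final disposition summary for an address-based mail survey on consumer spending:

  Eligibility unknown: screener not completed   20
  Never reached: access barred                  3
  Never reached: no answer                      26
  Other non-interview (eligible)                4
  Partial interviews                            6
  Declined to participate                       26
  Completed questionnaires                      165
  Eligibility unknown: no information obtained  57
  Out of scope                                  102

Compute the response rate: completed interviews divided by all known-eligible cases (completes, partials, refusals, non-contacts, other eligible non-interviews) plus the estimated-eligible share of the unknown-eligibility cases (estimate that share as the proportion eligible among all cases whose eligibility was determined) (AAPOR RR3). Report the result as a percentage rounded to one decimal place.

Non-contacts = 26 + 3 = 29
Unknown if eligible = 20 + 57 = 77
Num: 165
Determined eligible: 165 + 6 + 26 + 29 + 4 = 230
e = 230 / (230 + 102) = 230 / 332 = 0.6928
Eligible share of unknowns: 0.6928 × 77 = 53.35
Denominator: 230 + 53.35 = 283.35
RR3 = 165 / 283.35 = 0.5823

58.2%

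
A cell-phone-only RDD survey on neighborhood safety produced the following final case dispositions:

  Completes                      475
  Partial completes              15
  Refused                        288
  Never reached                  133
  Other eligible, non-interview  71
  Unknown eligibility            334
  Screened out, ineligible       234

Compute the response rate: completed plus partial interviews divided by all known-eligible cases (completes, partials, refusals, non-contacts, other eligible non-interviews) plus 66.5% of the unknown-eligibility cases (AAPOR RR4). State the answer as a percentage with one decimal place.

Num: 475 + 15 = 490
Determined eligible: 475 + 15 + 288 + 133 + 71 = 982
Eligible share of unknowns: 0.6650 × 334 = 222.11
Denominator: 982 + 222.11 = 1204.11
RR4 = 490 / 1204.11 = 0.4069

40.7%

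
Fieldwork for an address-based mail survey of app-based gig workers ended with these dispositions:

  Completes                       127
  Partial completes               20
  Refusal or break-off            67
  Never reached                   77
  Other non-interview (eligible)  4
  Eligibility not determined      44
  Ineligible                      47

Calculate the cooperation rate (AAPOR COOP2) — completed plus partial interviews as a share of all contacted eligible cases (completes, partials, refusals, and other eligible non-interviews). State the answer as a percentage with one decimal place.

Num: 127 + 20 = 147
Denom: 127 + 20 + 67 + 4 = 218
COOP2 = 147 / 218 = 0.6743

67.4%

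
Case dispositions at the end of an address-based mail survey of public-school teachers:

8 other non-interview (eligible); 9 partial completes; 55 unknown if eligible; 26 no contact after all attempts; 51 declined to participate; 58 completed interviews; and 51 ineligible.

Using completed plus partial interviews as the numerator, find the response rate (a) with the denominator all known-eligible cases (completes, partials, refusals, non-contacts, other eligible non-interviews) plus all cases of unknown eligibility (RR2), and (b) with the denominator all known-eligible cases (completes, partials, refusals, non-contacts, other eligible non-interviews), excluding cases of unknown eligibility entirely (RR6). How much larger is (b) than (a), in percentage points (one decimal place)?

Num = 58 + 9 = 67
Denominator = 58 + 9 + 51 + 26 + 8 + 55 = 207
RR2 = 67 / 207 = 0.3237
Denominator = 58 + 9 + 51 + 26 + 8 = 152
RR6 = 67 / 152 = 0.4408
Difference = 44.08 − 32.37 = 11.71 percentage points

11.7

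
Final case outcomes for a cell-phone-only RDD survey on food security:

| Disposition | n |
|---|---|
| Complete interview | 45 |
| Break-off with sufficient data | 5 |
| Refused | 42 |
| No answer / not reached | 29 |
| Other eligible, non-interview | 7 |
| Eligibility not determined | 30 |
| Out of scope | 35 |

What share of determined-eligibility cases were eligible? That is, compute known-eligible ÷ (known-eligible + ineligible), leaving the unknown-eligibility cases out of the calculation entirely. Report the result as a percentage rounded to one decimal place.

78.5%

Eligible (known) → 45 + 5 + 42 + 29 + 7 = 128
e = 128 / (128 + 35) = 128 / 163 = 0.7853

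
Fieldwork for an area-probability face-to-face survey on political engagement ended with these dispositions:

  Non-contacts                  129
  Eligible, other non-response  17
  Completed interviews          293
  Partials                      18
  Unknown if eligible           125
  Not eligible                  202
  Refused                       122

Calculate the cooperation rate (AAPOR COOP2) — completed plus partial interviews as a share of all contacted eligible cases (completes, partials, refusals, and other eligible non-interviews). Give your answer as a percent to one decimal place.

69.1%

Num = 293 + 18 = 311
Denominator = 293 + 18 + 122 + 17 = 450
COOP2 = 311 / 450 = 0.6911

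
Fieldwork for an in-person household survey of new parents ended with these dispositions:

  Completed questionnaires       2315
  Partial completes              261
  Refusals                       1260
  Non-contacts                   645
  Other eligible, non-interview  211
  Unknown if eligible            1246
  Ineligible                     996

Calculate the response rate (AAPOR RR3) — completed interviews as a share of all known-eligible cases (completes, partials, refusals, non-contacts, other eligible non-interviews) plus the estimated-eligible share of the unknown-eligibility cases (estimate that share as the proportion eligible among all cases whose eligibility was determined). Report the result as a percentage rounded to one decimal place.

Num: 2315
Eligible (known): 2315 + 261 + 1260 + 645 + 211 = 4692
e = 4692 / (4692 + 996) = 4692 / 5688 = 0.8249
Estimated eligible among unknowns: 0.8249 × 1246 = 1027.83
Denominator: 4692 + 1027.83 = 5719.83
RR3 = 2315 / 5719.83 = 0.4047

40.5%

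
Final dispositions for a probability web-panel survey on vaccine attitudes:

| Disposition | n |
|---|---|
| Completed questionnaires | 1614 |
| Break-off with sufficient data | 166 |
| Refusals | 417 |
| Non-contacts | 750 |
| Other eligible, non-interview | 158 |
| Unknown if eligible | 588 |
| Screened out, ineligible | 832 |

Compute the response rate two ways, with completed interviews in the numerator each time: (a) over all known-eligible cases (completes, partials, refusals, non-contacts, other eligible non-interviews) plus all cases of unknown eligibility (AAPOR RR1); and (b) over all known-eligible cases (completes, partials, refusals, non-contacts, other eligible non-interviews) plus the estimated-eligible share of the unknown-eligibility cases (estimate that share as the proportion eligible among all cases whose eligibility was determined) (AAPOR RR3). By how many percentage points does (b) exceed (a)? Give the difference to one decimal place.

Num → 1614
Denom → 1614 + 166 + 417 + 750 + 158 + 588 = 3693
RR1 = 1614 / 3693 = 0.4370
Known eligible → 1614 + 166 + 417 + 750 + 158 = 3105
e = 3105 / (3105 + 832) = 3105 / 3937 = 0.7887
Estimated eligible among unknowns → 0.7887 × 588 = 463.76
Denom → 3105 + 463.76 = 3568.76
RR3 = 1614 / 3568.76 = 0.4523
Difference = 45.23 − 43.70 = 1.53 percentage points

1.5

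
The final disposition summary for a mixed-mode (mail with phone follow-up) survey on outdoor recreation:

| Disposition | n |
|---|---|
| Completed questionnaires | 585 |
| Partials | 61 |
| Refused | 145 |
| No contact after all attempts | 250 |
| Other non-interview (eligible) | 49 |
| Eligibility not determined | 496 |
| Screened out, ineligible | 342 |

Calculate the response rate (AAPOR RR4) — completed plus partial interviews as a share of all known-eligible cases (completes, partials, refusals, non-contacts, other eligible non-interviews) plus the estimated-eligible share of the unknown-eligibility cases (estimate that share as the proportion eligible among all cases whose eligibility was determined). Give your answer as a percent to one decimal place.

Numerator: 585 + 61 = 646
Eligible (known): 585 + 61 + 145 + 250 + 49 = 1090
e = 1090 / (1090 + 342) = 1090 / 1432 = 0.7612
Eligible share of unknowns: 0.7612 × 496 = 377.56
Base: 1090 + 377.56 = 1467.56
RR4 = 646 / 1467.56 = 0.4402

44.0%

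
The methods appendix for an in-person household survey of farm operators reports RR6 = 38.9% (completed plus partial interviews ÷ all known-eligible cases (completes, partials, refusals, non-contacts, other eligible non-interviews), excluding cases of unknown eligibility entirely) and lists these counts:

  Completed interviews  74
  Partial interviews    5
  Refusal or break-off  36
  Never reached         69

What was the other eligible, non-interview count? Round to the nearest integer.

Top: 74 + 5 = 79
RR6 = 79 / D = 0.389
D = 79 / 0.389 = 203.1
Other denominator terms total 184
other eligible, non-interview = 203.1 − 184 ≈ 19

19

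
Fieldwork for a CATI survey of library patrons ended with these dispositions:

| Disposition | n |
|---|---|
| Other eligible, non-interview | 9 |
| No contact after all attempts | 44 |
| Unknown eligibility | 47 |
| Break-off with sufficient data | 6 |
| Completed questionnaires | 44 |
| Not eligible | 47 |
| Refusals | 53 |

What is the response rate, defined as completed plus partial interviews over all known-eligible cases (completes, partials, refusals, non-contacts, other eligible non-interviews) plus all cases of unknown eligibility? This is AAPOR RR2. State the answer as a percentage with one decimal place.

24.6%

Num = 44 + 6 = 50
Denominator = 44 + 6 + 53 + 44 + 9 + 47 = 203
RR2 = 50 / 203 = 0.2463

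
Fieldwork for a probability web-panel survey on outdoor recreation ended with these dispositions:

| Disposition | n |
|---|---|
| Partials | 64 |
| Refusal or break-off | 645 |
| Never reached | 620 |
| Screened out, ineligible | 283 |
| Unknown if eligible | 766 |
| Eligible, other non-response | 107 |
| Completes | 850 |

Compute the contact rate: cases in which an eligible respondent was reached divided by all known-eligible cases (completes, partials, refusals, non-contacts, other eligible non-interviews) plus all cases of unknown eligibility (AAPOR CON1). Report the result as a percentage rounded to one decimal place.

54.6%

Num → 850 + 64 + 645 + 107 = 1666
Denom → 850 + 64 + 645 + 620 + 107 + 766 = 3052
CON1 = 1666 / 3052 = 0.5459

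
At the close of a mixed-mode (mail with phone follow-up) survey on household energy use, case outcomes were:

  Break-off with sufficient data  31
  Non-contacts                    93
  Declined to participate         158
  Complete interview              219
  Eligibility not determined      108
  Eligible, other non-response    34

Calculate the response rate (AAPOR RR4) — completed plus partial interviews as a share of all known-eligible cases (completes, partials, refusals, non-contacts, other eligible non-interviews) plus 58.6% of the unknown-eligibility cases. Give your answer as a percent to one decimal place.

41.8%

Top: 219 + 31 = 250
Known eligible: 219 + 31 + 158 + 93 + 34 = 535
e × U: 0.5860 × 108 = 63.29
Base: 535 + 63.29 = 598.29
RR4 = 250 / 598.29 = 0.4179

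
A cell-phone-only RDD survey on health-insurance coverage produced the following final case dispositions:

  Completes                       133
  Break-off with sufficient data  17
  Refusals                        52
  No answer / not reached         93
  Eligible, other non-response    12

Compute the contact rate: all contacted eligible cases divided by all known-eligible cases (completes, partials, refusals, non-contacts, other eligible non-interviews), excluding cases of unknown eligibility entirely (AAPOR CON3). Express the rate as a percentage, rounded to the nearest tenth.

69.7%

Numerator = 133 + 17 + 52 + 12 = 214
Denom = 133 + 17 + 52 + 93 + 12 = 307
CON3 = 214 / 307 = 0.6971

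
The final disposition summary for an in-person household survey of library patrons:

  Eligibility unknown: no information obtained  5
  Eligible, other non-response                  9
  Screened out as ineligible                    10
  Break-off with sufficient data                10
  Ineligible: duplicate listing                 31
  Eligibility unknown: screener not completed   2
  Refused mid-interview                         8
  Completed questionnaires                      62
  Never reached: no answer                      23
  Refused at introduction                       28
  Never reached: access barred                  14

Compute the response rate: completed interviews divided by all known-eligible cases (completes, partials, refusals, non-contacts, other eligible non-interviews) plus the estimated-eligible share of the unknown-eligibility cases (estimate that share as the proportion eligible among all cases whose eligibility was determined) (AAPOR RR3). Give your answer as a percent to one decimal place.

Refusals = 28 + 8 = 36
No contact after all attempts = 23 + 14 = 37
Undetermined eligibility = 2 + 5 = 7
Out of scope = 10 + 31 = 41
Numerator = 62
Determined eligible = 62 + 10 + 36 + 37 + 9 = 154
e = 154 / (154 + 41) = 154 / 195 = 0.7897
Estimated eligible among unknowns = 0.7897 × 7 = 5.53
Denominator = 154 + 5.53 = 159.53
RR3 = 62 / 159.53 = 0.3886

38.9%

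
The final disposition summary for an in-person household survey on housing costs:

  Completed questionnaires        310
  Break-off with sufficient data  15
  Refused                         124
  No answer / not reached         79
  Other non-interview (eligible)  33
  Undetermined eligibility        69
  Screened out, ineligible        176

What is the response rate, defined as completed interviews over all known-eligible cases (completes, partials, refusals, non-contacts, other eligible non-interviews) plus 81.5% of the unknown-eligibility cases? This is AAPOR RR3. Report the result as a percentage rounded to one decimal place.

Num = 310
Determined eligible = 310 + 15 + 124 + 79 + 33 = 561
Estimated eligible among unknowns = 0.8150 × 69 = 56.23
Denom = 561 + 56.23 = 617.23
RR3 = 310 / 617.23 = 0.5022

50.2%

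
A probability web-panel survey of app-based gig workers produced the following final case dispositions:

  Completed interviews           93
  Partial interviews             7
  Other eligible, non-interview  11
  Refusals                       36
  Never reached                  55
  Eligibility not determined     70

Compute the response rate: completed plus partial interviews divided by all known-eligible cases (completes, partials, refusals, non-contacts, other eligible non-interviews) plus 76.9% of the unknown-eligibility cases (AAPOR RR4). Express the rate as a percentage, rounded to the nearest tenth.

39.1%

Numerator → 93 + 7 = 100
Eligible (known) → 93 + 7 + 36 + 55 + 11 = 202
Estimated eligible among unknowns → 0.7690 × 70 = 53.83
Denominator → 202 + 53.83 = 255.83
RR4 = 100 / 255.83 = 0.3909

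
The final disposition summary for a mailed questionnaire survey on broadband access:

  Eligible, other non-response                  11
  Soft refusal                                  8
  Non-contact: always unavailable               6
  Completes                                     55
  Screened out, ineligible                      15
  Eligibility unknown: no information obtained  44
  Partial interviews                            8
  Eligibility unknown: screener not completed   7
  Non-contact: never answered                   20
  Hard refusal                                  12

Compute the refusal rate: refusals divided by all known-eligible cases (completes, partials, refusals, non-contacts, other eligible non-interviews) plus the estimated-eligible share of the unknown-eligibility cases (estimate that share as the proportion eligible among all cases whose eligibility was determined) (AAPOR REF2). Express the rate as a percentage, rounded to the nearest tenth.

Declined to participate = 12 + 8 = 20
No contact after all attempts = 20 + 6 = 26
Undetermined eligibility = 7 + 44 = 51
Numerator: 20
Known eligible: 55 + 8 + 20 + 26 + 11 = 120
e = 120 / (120 + 15) = 120 / 135 = 0.8889
Eligible share of unknowns: 0.8889 × 51 = 45.33
Denominator: 120 + 45.33 = 165.33
REF2 = 20 / 165.33 = 0.1210

12.1%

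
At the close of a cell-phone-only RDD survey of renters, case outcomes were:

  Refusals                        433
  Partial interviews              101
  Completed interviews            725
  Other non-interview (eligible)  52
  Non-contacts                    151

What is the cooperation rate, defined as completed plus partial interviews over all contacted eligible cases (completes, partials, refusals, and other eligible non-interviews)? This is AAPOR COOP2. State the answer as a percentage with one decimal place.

63.0%

Num: 725 + 101 = 826
Denominator: 725 + 101 + 433 + 52 = 1311
COOP2 = 826 / 1311 = 0.6301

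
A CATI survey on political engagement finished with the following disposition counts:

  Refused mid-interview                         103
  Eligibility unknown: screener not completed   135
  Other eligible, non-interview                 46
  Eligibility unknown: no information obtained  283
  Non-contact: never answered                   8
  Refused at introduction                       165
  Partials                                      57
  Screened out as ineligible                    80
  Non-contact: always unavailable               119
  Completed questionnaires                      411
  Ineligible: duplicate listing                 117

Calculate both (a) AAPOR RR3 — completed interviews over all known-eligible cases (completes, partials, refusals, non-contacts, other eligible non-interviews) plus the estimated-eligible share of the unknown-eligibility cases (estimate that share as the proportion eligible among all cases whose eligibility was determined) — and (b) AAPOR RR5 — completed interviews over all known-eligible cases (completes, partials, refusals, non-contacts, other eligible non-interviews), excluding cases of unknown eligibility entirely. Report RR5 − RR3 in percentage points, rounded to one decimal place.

12.4

Refused = 165 + 103 = 268
No contact after all attempts = 8 + 119 = 127
Undetermined eligibility = 135 + 283 = 418
Not eligible = 80 + 117 = 197
Top: 411
Eligible (known): 411 + 57 + 268 + 127 + 46 = 909
e = 909 / (909 + 197) = 909 / 1106 = 0.8219
Estimated eligible among unknowns: 0.8219 × 418 = 343.55
Base: 909 + 343.55 = 1252.55
RR3 = 411 / 1252.55 = 0.3281
Base: 411 + 57 + 268 + 127 + 46 = 909
RR5 = 411 / 909 = 0.4521
Difference = 45.21 − 32.81 = 12.40 percentage points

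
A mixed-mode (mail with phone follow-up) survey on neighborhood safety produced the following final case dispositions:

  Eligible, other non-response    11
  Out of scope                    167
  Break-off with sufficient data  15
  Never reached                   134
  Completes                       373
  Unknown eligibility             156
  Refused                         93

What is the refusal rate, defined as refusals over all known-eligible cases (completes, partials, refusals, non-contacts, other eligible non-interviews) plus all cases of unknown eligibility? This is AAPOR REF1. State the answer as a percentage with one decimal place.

Numerator → 93
Base → 373 + 15 + 93 + 134 + 11 + 156 = 782
REF1 = 93 / 782 = 0.1189

11.9%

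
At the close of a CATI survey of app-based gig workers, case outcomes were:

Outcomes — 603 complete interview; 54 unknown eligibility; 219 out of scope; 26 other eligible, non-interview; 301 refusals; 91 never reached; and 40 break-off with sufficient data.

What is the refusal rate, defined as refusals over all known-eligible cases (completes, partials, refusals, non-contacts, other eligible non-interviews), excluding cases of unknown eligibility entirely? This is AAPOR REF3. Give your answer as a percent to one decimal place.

28.4%

Num: 301
Denominator: 603 + 40 + 301 + 91 + 26 = 1061
REF3 = 301 / 1061 = 0.2837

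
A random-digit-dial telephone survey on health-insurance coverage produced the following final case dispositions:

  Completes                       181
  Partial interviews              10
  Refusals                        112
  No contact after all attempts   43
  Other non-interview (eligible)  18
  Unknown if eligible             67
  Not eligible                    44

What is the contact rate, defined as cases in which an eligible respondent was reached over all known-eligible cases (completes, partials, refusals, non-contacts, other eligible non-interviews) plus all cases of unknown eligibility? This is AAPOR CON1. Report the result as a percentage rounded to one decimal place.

Top: 181 + 10 + 112 + 18 = 321
Base: 181 + 10 + 112 + 43 + 18 + 67 = 431
CON1 = 321 / 431 = 0.7448

74.5%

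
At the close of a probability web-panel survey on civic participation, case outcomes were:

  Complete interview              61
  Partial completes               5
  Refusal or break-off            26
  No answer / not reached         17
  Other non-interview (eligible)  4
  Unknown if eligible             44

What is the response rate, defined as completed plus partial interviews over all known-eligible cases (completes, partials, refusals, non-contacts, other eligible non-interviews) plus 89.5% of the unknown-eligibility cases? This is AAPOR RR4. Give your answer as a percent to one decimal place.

43.3%

Top: 61 + 5 = 66
Determined eligible: 61 + 5 + 26 + 17 + 4 = 113
Eligible share of unknowns: 0.8950 × 44 = 39.38
Base: 113 + 39.38 = 152.38
RR4 = 66 / 152.38 = 0.4331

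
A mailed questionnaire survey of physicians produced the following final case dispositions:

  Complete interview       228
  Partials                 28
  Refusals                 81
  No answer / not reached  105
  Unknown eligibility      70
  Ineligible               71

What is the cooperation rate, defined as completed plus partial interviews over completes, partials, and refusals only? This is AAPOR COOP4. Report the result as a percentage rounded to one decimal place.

76.0%

Numerator = 228 + 28 = 256
Denominator = 228 + 28 + 81 = 337
COOP4 = 256 / 337 = 0.7596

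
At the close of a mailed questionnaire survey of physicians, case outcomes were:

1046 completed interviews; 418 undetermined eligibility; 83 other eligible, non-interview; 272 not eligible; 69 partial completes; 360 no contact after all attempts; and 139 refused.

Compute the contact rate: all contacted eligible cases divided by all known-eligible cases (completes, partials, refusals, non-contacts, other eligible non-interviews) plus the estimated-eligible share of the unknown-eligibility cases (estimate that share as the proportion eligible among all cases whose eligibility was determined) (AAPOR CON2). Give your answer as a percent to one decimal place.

65.0%

Num = 1046 + 69 + 139 + 83 = 1337
Known eligible = 1046 + 69 + 139 + 360 + 83 = 1697
e = 1697 / (1697 + 272) = 1697 / 1969 = 0.8619
Eligible share of unknowns = 0.8619 × 418 = 360.27
Denominator = 1697 + 360.27 = 2057.27
CON2 = 1337 / 2057.27 = 0.6499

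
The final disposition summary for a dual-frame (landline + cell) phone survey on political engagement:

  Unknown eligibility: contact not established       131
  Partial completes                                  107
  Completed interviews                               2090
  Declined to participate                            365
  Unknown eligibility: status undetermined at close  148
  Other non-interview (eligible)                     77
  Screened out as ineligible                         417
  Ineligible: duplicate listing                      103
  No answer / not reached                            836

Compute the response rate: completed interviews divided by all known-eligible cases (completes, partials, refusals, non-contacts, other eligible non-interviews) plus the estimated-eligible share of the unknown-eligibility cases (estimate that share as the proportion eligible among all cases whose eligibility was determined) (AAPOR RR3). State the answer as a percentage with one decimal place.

Unknown if eligible = 131 + 148 = 279
Not eligible = 417 + 103 = 520
Top = 2090
Eligible (known) = 2090 + 107 + 365 + 836 + 77 = 3475
e = 3475 / (3475 + 520) = 3475 / 3995 = 0.8698
e × U = 0.8698 × 279 = 242.67
Denom = 3475 + 242.67 = 3717.67
RR3 = 2090 / 3717.67 = 0.5622

56.2%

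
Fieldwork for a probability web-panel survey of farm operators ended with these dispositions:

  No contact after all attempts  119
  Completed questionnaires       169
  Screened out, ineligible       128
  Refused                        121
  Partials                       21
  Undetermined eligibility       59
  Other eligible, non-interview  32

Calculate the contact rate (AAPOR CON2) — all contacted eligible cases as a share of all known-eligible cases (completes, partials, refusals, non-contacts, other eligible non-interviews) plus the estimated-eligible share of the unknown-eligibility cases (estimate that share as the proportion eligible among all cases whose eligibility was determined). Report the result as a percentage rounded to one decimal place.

67.5%

Num = 169 + 21 + 121 + 32 = 343
Eligible (known) = 169 + 21 + 121 + 119 + 32 = 462
e = 462 / (462 + 128) = 462 / 590 = 0.7831
Eligible share of unknowns = 0.7831 × 59 = 46.20
Denom = 462 + 46.20 = 508.20
CON2 = 343 / 508.20 = 0.6749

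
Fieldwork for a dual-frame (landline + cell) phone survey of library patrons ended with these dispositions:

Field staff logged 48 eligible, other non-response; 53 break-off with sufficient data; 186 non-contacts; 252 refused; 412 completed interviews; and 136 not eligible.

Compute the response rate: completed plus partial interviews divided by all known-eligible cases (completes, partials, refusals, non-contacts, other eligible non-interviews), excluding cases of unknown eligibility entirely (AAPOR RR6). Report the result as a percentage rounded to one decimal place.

Num = 412 + 53 = 465
Denom = 412 + 53 + 252 + 186 + 48 = 951
RR6 = 465 / 951 = 0.4890

48.9%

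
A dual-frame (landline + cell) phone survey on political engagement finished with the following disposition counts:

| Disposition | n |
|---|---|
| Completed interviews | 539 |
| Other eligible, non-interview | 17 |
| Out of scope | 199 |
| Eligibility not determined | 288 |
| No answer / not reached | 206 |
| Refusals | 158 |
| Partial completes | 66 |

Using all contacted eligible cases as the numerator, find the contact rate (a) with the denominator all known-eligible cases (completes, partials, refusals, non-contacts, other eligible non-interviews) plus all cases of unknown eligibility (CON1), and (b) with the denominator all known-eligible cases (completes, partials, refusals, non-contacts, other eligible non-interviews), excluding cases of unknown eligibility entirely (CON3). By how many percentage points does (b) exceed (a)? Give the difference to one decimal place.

Top = 539 + 66 + 158 + 17 = 780
Base = 539 + 66 + 158 + 206 + 17 + 288 = 1274
CON1 = 780 / 1274 = 0.6122
Base = 539 + 66 + 158 + 206 + 17 = 986
CON3 = 780 / 986 = 0.7911
Difference = 79.11 − 61.22 = 17.89 percentage points

17.9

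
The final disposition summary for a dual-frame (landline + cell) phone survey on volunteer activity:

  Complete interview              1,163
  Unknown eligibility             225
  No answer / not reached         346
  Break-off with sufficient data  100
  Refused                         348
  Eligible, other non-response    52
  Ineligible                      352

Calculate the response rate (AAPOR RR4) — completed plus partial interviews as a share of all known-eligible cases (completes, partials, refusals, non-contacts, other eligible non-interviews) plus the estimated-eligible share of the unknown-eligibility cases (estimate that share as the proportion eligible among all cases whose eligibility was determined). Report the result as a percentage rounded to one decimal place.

57.4%

Num: 1163 + 100 = 1263
Eligible (known): 1163 + 100 + 348 + 346 + 52 = 2009
e = 2009 / (2009 + 352) = 2009 / 2361 = 0.8509
e × U: 0.8509 × 225 = 191.45
Denominator: 2009 + 191.45 = 2200.45
RR4 = 1263 / 2200.45 = 0.5740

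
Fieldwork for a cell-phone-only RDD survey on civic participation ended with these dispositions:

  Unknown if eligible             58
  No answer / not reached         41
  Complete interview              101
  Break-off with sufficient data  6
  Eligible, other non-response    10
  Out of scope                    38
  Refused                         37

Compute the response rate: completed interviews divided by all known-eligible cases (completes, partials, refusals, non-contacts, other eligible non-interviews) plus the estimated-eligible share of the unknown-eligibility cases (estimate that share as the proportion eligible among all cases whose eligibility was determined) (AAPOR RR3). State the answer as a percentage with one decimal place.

41.5%

Num = 101
Determined eligible = 101 + 6 + 37 + 41 + 10 = 195
e = 195 / (195 + 38) = 195 / 233 = 0.8369
Eligible share of unknowns = 0.8369 × 58 = 48.54
Denominator = 195 + 48.54 = 243.54
RR3 = 101 / 243.54 = 0.4147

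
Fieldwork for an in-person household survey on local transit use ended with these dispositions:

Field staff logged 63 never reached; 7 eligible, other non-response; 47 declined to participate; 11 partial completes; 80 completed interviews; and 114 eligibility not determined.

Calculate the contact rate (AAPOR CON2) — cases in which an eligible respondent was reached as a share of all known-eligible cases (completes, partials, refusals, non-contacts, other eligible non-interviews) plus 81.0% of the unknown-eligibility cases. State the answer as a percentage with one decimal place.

48.3%

Num = 80 + 11 + 47 + 7 = 145
Determined eligible = 80 + 11 + 47 + 63 + 7 = 208
Eligible share of unknowns = 0.8100 × 114 = 92.34
Denom = 208 + 92.34 = 300.34
CON2 = 145 / 300.34 = 0.4828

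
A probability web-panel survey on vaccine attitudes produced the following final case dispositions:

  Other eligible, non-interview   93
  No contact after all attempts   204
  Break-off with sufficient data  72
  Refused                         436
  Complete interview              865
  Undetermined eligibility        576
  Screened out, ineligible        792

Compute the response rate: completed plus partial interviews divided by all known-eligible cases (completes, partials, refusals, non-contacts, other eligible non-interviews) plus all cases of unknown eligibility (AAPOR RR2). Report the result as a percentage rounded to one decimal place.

Numerator → 865 + 72 = 937
Base → 865 + 72 + 436 + 204 + 93 + 576 = 2246
RR2 = 937 / 2246 = 0.4172

41.7%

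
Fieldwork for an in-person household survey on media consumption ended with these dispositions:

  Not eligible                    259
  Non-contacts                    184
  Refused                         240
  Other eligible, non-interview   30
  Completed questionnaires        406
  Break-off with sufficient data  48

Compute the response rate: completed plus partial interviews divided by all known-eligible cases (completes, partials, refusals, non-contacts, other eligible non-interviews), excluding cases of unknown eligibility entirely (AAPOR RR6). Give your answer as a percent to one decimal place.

50.0%

Top: 406 + 48 = 454
Denom: 406 + 48 + 240 + 184 + 30 = 908
RR6 = 454 / 908 = 0.5000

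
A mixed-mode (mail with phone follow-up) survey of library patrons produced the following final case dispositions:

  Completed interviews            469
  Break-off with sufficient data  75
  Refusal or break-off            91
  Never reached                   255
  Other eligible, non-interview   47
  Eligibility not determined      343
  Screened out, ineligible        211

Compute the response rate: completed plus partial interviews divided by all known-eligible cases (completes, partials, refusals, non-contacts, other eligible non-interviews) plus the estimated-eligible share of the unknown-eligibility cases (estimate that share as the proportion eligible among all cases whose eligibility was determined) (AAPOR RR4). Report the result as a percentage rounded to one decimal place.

44.7%

Numerator → 469 + 75 = 544
Known eligible → 469 + 75 + 91 + 255 + 47 = 937
e = 937 / (937 + 211) = 937 / 1148 = 0.8162
e × U → 0.8162 × 343 = 279.96
Base → 937 + 279.96 = 1216.96
RR4 = 544 / 1216.96 = 0.4470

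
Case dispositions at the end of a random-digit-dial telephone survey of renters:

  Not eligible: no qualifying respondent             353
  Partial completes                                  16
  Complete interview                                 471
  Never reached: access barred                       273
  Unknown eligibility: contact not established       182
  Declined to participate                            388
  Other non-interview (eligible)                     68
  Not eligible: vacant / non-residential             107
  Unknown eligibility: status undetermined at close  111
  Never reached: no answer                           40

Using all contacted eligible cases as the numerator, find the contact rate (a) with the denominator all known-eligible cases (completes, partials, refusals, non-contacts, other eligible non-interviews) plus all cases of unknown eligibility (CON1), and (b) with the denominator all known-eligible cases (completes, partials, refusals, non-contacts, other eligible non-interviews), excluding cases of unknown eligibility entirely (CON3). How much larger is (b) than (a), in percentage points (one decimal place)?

Non-contacts = 40 + 273 = 313
Unknown if eligible = 182 + 111 = 293
Screened out, ineligible = 353 + 107 = 460
Num = 471 + 16 + 388 + 68 = 943
Denominator = 471 + 16 + 388 + 313 + 68 + 293 = 1549
CON1 = 943 / 1549 = 0.6088
Denominator = 471 + 16 + 388 + 313 + 68 = 1256
CON3 = 943 / 1256 = 0.7508
Difference = 75.08 − 60.88 = 14.20 percentage points

14.2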